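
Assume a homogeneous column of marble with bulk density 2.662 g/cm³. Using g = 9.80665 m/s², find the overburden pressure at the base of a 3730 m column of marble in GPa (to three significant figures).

0.0974 GPa

marble: 2662 kg/m³ × 9.80665 m/s² × 3730 m = 9.737×10^7 Pa = 0.09737 GPa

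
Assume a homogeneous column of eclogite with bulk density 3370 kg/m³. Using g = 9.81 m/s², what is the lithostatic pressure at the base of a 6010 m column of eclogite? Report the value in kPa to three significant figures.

eclogite: 3370 kg/m³ × 9.81 m/s² × 6010 m = 1.987×10^8 Pa = 1.987×10^5 kPa

199000 kPa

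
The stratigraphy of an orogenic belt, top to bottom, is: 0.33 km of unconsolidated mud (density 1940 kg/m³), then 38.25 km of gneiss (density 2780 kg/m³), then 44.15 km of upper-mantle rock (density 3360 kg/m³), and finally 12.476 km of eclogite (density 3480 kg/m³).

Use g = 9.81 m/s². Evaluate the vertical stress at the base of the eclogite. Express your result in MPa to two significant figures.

unconsolidated mud: 1940 kg/m³ × 9.81 m/s² × 330 m = 6.280×10^6 Pa = 6.280 MPa
gneiss: 2780 kg/m³ × 9.81 m/s² × 38250 m = 1.043×10^9 Pa = 1043 MPa
upper-mantle rock: 3360 kg/m³ × 9.81 m/s² × 44150 m = 1.455×10^9 Pa = 1455 MPa
eclogite: 3480 kg/m³ × 9.81 m/s² × 12476 m = 4.259×10^8 Pa = 425.9 MPa
Total = 6.280 + 1043 + 1455 + 425.9 = 2930.6 MPa

2900 MPa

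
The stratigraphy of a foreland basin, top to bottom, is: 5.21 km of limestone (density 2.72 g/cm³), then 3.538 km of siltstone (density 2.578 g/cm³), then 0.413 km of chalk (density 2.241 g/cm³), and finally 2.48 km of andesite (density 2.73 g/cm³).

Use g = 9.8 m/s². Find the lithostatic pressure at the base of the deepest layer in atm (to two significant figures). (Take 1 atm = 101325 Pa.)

3000 atm

limestone: 2720 kg/m³ × 9.8 m/s² × 5210 m = 1.389×10^8 Pa = 1371 atm
siltstone: 2578 kg/m³ × 9.8 m/s² × 3538 m = 8.939×10^7 Pa = 882.2 atm
chalk: 2241 kg/m³ × 9.8 m/s² × 413 m = 9.070×10^6 Pa = 89.52 atm
andesite: 2730 kg/m³ × 9.8 m/s² × 2480 m = 6.635×10^7 Pa = 654.8 atm
Total = 1371 + 882.2 + 89.52 + 654.8 = 2997.1 atm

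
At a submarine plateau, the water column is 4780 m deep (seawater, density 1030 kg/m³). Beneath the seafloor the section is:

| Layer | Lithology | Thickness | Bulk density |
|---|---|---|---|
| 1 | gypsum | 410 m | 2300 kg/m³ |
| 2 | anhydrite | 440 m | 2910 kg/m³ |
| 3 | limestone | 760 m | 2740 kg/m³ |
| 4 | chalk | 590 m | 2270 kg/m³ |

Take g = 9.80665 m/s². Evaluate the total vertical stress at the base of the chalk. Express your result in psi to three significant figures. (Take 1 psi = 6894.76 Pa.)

seawater: 1030 kg/m³ × 9.80665 m/s² × 4780 m = 4.828×10^7 Pa = 7003 psi
gypsum: 2300 kg/m³ × 9.80665 m/s² × 410 m = 9.248×10^6 Pa = 1341 psi
anhydrite: 2910 kg/m³ × 9.80665 m/s² × 440 m = 1.256×10^7 Pa = 1821 psi
limestone: 2740 kg/m³ × 9.80665 m/s² × 760 m = 2.042×10^7 Pa = 2962 psi
chalk: 2270 kg/m³ × 9.80665 m/s² × 590 m = 1.313×10^7 Pa = 1905 psi
Total = 7003 + 1341 + 1821 + 2962 + 1905 = 15032 psi

15000 psi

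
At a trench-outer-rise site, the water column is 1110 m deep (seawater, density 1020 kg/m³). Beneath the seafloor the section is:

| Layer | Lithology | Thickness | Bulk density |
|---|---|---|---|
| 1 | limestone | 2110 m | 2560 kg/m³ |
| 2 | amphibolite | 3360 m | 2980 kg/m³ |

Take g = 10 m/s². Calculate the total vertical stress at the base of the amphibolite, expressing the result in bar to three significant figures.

seawater: 1020 kg/m³ × 10 m/s² × 1110 m = 1.132×10^7 Pa = 113.2 bar
limestone: 2560 kg/m³ × 10 m/s² × 2110 m = 5.402×10^7 Pa = 540.2 bar
amphibolite: 2980 kg/m³ × 10 m/s² × 3360 m = 1.001×10^8 Pa = 1001 bar
Total = 113.2 + 540.2 + 1001 = 1654.7 bar

1650 bar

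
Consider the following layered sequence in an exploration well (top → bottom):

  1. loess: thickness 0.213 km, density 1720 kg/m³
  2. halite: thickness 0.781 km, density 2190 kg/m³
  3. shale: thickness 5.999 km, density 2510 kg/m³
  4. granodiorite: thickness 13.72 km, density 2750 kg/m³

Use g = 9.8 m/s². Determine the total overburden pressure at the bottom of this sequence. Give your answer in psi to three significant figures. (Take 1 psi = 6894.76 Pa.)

78000 psi

loess: 1720 kg/m³ × 9.8 m/s² × 213 m = 3.590×10^6 Pa = 520.7 psi
halite: 2190 kg/m³ × 9.8 m/s² × 781 m = 1.676×10^7 Pa = 2431 psi
shale: 2510 kg/m³ × 9.8 m/s² × 5999 m = 1.476×10^8 Pa = 21402 psi
granodiorite: 2750 kg/m³ × 9.8 m/s² × 13720 m = 3.698×10^8 Pa = 53628 psi
Total = 520.7 + 2431 + 21402 + 53628 = 77982 psi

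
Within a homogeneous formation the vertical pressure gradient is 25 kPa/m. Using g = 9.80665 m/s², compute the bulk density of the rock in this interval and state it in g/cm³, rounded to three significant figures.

ρ = (dP/dz)/g = 25 kPa/m / 9.80665 m/s² = 25000 Pa/m / 9.80665 m/s² = 2549.3 kg/m³
= 2.549 g/cm³

2.55 g/cm³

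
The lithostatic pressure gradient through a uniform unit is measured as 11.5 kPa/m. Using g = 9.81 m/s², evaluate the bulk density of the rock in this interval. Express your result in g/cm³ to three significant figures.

1.17 g/cm³

ρ = (dP/dz)/g = 11.5 kPa/m / 9.81 m/s² = 11500 Pa/m / 9.81 m/s² = 1172.3 kg/m³
= 1.172 g/cm³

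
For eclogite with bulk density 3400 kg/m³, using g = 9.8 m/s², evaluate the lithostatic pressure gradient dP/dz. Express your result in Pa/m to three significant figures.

dP/dz = ρg = 3400 kg/m³ × 9.8 m/s² = 33320 Pa/m

33300 Pa/m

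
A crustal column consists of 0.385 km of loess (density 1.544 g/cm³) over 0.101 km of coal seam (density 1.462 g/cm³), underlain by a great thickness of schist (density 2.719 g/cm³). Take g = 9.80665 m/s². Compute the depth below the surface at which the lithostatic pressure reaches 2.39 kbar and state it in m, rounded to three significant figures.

9180 m

Pressure at base of upper layers: 1544×9.80665×385 + 1462×9.80665×101 = 7.278×10^6 Pa = 0.07278 kbar
Remaining pressure to be supplied by schist: 2.390×10^8 − 7.278×10^6 = 2.317×10^8 Pa
Additional depth in schist = 2.317×10^8 Pa / (2719 kg/m³ × 9.80665 m/s²) = 8690.4 m
Total depth = 486 m + 8690.4 m = 9176.4 m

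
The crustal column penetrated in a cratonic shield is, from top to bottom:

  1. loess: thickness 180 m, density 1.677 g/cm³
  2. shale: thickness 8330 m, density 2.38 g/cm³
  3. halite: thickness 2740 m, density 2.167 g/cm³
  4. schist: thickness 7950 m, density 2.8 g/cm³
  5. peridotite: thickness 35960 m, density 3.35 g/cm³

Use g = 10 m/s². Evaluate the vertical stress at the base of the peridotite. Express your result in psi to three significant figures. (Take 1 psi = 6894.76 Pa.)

245000 psi

loess: 1677 kg/m³ × 10 m/s² × 180 m = 3.019×10^6 Pa = 437.8 psi
shale: 2380 kg/m³ × 10 m/s² × 8330 m = 1.983×10^8 Pa = 28754 psi
halite: 2167 kg/m³ × 10 m/s² × 2740 m = 5.938×10^7 Pa = 8612 psi
schist: 2800 kg/m³ × 10 m/s² × 7950 m = 2.226×10^8 Pa = 32285 psi
peridotite: 3350 kg/m³ × 10 m/s² × 35960 m = 1.205×10^9 Pa = 1.747×10^5 psi
Total = 437.8 + 28754 + 8612 + 32285 + 1.747×10^5 = 2.4481×10^5 psi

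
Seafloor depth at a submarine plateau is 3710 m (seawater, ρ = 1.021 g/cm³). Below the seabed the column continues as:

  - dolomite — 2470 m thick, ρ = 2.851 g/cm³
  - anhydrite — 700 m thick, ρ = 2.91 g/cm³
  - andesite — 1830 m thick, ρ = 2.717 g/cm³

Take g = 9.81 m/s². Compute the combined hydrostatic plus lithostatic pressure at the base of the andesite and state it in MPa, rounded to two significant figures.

180 MPa

seawater: 1021 kg/m³ × 9.81 m/s² × 3710 m = 3.716×10^7 Pa = 37.16 MPa
dolomite: 2851 kg/m³ × 9.81 m/s² × 2470 m = 6.908×10^7 Pa = 69.08 MPa
anhydrite: 2910 kg/m³ × 9.81 m/s² × 700 m = 1.998×10^7 Pa = 19.98 MPa
andesite: 2717 kg/m³ × 9.81 m/s² × 1830 m = 4.878×10^7 Pa = 48.78 MPa
Total = 37.16 + 69.08 + 19.98 + 48.78 = 175.00 MPa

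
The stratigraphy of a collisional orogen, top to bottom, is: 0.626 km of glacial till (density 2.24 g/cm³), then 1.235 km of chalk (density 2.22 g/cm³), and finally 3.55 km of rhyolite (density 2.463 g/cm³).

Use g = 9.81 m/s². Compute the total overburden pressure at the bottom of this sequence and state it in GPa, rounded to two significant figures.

0.13 GPa

glacial till: 2240 kg/m³ × 9.81 m/s² × 626 m = 1.376×10^7 Pa = 0.01376 GPa
chalk: 2220 kg/m³ × 9.81 m/s² × 1235 m = 2.690×10^7 Pa = 0.02690 GPa
rhyolite: 2463 kg/m³ × 9.81 m/s² × 3550 m = 8.578×10^7 Pa = 0.08578 GPa
Total = 0.01376 + 0.02690 + 0.08578 = 0.12643 GPa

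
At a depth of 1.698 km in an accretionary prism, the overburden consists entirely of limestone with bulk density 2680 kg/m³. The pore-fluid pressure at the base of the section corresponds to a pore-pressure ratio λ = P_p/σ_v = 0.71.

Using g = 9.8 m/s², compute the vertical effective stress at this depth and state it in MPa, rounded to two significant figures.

13 MPa

Overburden (lithostatic) stress σ_v:
limestone: 2680 kg/m³ × 9.8 m/s² × 1698 m = 4.460×10^7 Pa = 44.60 MPa
Pore pressure P_p = λ·σ_v = 0.71 × 44.60 MPa = 31.66 MPa
Effective stress σ' = σ_v − P_p = 44.60 − 31.66 = 12.933 MPa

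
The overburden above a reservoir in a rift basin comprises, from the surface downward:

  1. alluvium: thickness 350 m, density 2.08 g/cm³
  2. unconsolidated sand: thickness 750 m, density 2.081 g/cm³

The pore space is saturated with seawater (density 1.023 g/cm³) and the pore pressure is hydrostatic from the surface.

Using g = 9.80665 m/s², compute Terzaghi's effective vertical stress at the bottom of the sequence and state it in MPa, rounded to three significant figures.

11.4 MPa

Overburden (lithostatic) stress σ_v:
alluvium: 2080 kg/m³ × 9.80665 m/s² × 350 m = 7.139×10^6 Pa = 7.139 MPa
unconsolidated sand: 2081 kg/m³ × 9.80665 m/s² × 750 m = 1.531×10^7 Pa = 15.31 MPa
Total = 7.139 + 15.31 = 22.445 MPa
Pore pressure P_p = 1023 kg/m³ × 9.80665 m/s² × 1100 m = 1.104×10^7 Pa = 11.04 MPa
Effective stress σ' = σ_v − P_p = 22.44 − 11.04 = 11.410 MPa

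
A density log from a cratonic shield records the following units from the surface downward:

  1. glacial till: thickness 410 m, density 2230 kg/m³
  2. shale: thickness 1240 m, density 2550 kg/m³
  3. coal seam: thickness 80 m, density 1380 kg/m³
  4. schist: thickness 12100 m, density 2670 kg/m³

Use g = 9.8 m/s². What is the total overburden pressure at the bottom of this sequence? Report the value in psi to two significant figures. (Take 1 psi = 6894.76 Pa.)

52000 psi

glacial till: 2230 kg/m³ × 9.8 m/s² × 410 m = 8.960×10^6 Pa = 1300 psi
shale: 2550 kg/m³ × 9.8 m/s² × 1240 m = 3.099×10^7 Pa = 4494 psi
coal seam: 1380 kg/m³ × 9.8 m/s² × 80 m = 1.082×10^6 Pa = 156.9 psi
schist: 2670 kg/m³ × 9.8 m/s² × 12100 m = 3.166×10^8 Pa = 45920 psi
Total = 1300 + 4494 + 156.9 + 45920 = 51871 psi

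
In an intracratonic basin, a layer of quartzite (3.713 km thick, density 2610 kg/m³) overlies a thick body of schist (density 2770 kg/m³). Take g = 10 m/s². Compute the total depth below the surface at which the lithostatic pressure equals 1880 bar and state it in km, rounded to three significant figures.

7.00 km

Pressure at base of upper layers: 2610×10×3713 = 9.691×10^7 Pa = 969.1 bar
Remaining pressure to be supplied by schist: 1.880×10^8 − 9.691×10^7 = 9.109×10^7 Pa
Additional depth in schist = 9.109×10^7 Pa / (2770 kg/m³ × 10 m/s²) = 3288.5 m
Total depth = 3713 m + 3288.5 m = 7001.5 m
= 7.0015 km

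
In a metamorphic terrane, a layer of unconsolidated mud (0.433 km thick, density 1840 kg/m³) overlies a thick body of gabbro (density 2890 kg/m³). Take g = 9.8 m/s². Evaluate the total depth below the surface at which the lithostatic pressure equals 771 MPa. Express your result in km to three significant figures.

27.4 km

Pressure at base of upper layers: 1840×9.8×433 = 7.808×10^6 Pa = 7.808 MPa
Remaining pressure to be supplied by gabbro: 7.710×10^8 − 7.808×10^6 = 7.632×10^8 Pa
Additional depth in gabbro = 7.632×10^8 Pa / (2890 kg/m³ × 9.8 m/s²) = 26947 m
Total depth = 433 m + 26947 m = 27380 m
= 27.380 km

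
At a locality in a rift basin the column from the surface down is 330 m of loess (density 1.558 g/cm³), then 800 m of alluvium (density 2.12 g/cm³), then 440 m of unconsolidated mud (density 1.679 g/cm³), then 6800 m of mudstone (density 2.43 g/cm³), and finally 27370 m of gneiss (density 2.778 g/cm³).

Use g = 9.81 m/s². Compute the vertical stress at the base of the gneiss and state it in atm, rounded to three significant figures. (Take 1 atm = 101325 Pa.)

9250 atm

loess: 1558 kg/m³ × 9.81 m/s² × 330 m = 5.044×10^6 Pa = 49.78 atm
alluvium: 2120 kg/m³ × 9.81 m/s² × 800 m = 1.664×10^7 Pa = 164.2 atm
unconsolidated mud: 1679 kg/m³ × 9.81 m/s² × 440 m = 7.247×10^6 Pa = 71.52 atm
mudstone: 2430 kg/m³ × 9.81 m/s² × 6800 m = 1.621×10^8 Pa = 1600 atm
gneiss: 2778 kg/m³ × 9.81 m/s² × 27370 m = 7.459×10^8 Pa = 7361 atm
Total = 49.78 + 164.2 + 71.52 + 1600 + 7361 = 9246.7 atm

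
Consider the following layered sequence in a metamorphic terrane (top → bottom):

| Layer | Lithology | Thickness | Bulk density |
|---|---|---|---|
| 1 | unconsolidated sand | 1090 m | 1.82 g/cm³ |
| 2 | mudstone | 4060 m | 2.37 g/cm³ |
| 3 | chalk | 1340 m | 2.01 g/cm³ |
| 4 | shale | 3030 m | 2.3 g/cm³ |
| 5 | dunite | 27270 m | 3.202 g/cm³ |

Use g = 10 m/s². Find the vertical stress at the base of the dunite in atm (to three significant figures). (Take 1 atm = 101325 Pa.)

unconsolidated sand: 1820 kg/m³ × 10 m/s² × 1090 m = 1.984×10^7 Pa = 195.8 atm
mudstone: 2370 kg/m³ × 10 m/s² × 4060 m = 9.622×10^7 Pa = 949.6 atm
chalk: 2010 kg/m³ × 10 m/s² × 1340 m = 2.693×10^7 Pa = 265.8 atm
shale: 2300 kg/m³ × 10 m/s² × 3030 m = 6.969×10^7 Pa = 687.8 atm
dunite: 3202 kg/m³ × 10 m/s² × 27270 m = 8.732×10^8 Pa = 8618 atm
Total = 195.8 + 949.6 + 265.8 + 687.8 + 8618 = 10717 atm

10700 atm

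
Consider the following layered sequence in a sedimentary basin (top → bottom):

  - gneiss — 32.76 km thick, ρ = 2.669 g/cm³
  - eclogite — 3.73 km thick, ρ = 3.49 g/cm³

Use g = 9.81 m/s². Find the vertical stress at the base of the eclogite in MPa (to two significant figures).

gneiss: 2669 kg/m³ × 9.81 m/s² × 32760 m = 8.578×10^8 Pa = 857.8 MPa
eclogite: 3490 kg/m³ × 9.81 m/s² × 3730 m = 1.277×10^8 Pa = 127.7 MPa
Total = 857.8 + 127.7 = 985.46 MPa

990 MPa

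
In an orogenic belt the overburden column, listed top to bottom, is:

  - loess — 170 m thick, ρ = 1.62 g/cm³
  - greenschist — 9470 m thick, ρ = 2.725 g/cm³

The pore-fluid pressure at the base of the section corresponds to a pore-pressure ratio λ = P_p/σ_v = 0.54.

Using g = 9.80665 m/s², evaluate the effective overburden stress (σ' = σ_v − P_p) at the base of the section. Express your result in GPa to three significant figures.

Overburden (lithostatic) stress σ_v:
loess: 1620 kg/m³ × 9.80665 m/s² × 170 m = 2.701×10^6 Pa = 2.701 MPa
greenschist: 2725 kg/m³ × 9.80665 m/s² × 9470 m = 2.531×10^8 Pa = 253.1 MPa
Total = 2.701 + 253.1 = 255.77 MPa
Pore pressure P_p = λ·σ_v = 0.54 × 255.8 MPa = 138.1 MPa
Effective stress σ' = σ_v − P_p = 255.8 − 138.1 = 117.65 MPa = 0.11765 GPa

0.118 GPa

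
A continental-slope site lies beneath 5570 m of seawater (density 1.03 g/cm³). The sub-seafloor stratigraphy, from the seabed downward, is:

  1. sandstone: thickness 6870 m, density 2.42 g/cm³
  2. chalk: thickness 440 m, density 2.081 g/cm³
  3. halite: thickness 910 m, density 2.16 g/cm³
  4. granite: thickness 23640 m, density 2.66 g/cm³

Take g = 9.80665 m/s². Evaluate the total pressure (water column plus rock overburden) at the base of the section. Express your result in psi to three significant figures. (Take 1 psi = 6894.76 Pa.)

seawater: 1030 kg/m³ × 9.80665 m/s² × 5570 m = 5.626×10^7 Pa = 8160 psi
sandstone: 2420 kg/m³ × 9.80665 m/s² × 6870 m = 1.630×10^8 Pa = 23647 psi
chalk: 2081 kg/m³ × 9.80665 m/s² × 440 m = 8.979×10^6 Pa = 1302 psi
halite: 2160 kg/m³ × 9.80665 m/s² × 910 m = 1.928×10^7 Pa = 2796 psi
granite: 2660 kg/m³ × 9.80665 m/s² × 23640 m = 6.167×10^8 Pa = 89440 psi
Total = 8160 + 23647 + 1302 + 2796 + 89440 = 1.2534×10^5 psi

125000 psi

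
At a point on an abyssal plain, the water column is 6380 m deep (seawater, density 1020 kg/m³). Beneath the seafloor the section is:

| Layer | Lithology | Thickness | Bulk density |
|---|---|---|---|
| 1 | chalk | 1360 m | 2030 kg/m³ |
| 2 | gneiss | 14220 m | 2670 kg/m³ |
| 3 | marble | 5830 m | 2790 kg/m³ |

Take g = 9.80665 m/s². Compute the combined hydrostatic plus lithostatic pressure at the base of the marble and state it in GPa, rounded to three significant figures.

0.623 GPa

seawater: 1020 kg/m³ × 9.80665 m/s² × 6380 m = 6.382×10^7 Pa = 0.06382 GPa
chalk: 2030 kg/m³ × 9.80665 m/s² × 1360 m = 2.707×10^7 Pa = 0.02707 GPa
gneiss: 2670 kg/m³ × 9.80665 m/s² × 14220 m = 3.723×10^8 Pa = 0.3723 GPa
marble: 2790 kg/m³ × 9.80665 m/s² × 5830 m = 1.595×10^8 Pa = 0.1595 GPa
Total = 0.06382 + 0.02707 + 0.3723 + 0.1595 = 0.62274 GPa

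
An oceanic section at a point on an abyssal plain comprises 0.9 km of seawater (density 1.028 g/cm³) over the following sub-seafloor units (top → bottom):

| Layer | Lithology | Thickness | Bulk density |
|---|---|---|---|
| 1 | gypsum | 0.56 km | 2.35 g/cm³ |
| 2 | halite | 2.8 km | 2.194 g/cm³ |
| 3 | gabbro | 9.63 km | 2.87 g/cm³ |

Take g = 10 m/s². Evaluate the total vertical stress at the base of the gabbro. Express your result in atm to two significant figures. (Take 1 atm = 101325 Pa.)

3600 atm

seawater: 1028 kg/m³ × 10 m/s² × 900 m = 9.252×10^6 Pa = 91.31 atm
gypsum: 2350 kg/m³ × 10 m/s² × 560 m = 1.316×10^7 Pa = 129.9 atm
halite: 2194 kg/m³ × 10 m/s² × 2800 m = 6.143×10^7 Pa = 606.3 atm
gabbro: 2870 kg/m³ × 10 m/s² × 9630 m = 2.764×10^8 Pa = 2728 atm
Total = 91.31 + 129.9 + 606.3 + 2728 = 3555.1 atm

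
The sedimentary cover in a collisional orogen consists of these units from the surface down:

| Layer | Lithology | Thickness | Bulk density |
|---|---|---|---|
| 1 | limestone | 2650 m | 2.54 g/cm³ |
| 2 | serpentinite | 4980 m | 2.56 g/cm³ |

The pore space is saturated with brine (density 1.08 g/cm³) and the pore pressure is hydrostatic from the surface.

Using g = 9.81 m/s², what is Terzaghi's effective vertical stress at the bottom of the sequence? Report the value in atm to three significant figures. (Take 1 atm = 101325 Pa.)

Overburden (lithostatic) stress σ_v:
limestone: 2540 kg/m³ × 9.81 m/s² × 2650 m = 6.603×10^7 Pa = 66.03 MPa
serpentinite: 2560 kg/m³ × 9.81 m/s² × 4980 m = 1.251×10^8 Pa = 125.1 MPa
Total = 66.03 + 125.1 = 191.10 MPa
Pore pressure P_p = 1080 kg/m³ × 9.81 m/s² × 7630 m = 8.084×10^7 Pa = 80.84 MPa
Effective stress σ' = σ_v − P_p = 191.1 − 80.84 = 110.26 MPa = 1088.2 atm

1090 atm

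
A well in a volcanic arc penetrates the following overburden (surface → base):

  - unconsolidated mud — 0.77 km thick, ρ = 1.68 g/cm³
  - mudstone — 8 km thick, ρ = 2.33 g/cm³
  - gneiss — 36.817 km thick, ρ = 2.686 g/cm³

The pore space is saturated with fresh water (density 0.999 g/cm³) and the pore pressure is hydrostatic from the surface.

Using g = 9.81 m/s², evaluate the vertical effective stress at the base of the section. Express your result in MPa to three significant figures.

719 MPa

Overburden (lithostatic) stress σ_v:
unconsolidated mud: 1680 kg/m³ × 9.81 m/s² × 770 m = 1.269×10^7 Pa = 12.69 MPa
mudstone: 2330 kg/m³ × 9.81 m/s² × 8000 m = 1.829×10^8 Pa = 182.9 MPa
gneiss: 2686 kg/m³ × 9.81 m/s² × 36817 m = 9.701×10^8 Pa = 970.1 MPa
Total = 12.69 + 182.9 + 970.1 = 1165.7 MPa
Pore pressure P_p = 999 kg/m³ × 9.81 m/s² × 45587 m = 4.468×10^8 Pa = 446.8 MPa
Effective stress σ' = σ_v − P_p = 1166 − 446.8 = 718.90 MPa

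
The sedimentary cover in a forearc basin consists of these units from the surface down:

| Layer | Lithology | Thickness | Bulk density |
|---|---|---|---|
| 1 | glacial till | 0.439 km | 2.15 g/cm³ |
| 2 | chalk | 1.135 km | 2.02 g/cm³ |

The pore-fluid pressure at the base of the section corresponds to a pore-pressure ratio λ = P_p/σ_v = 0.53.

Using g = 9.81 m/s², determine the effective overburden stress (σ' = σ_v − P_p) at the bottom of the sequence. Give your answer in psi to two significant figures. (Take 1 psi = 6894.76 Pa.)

2200 psi

Overburden (lithostatic) stress σ_v:
glacial till: 2150 kg/m³ × 9.81 m/s² × 439 m = 9.259×10^6 Pa = 9.259 MPa
chalk: 2020 kg/m³ × 9.81 m/s² × 1135 m = 2.249×10^7 Pa = 22.49 MPa
Total = 9.259 + 22.49 = 31.751 MPa
Pore pressure P_p = λ·σ_v = 0.53 × 31.75 MPa = 16.83 MPa
Effective stress σ' = σ_v − P_p = 31.75 − 16.83 = 14.923 MPa = 2164.4 psi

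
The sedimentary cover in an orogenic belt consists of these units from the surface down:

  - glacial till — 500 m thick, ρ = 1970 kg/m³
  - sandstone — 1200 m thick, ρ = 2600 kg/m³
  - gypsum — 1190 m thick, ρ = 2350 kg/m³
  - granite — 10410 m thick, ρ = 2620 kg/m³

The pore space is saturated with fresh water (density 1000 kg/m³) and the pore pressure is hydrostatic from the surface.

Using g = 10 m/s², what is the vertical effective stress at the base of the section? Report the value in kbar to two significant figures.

Overburden (lithostatic) stress σ_v:
glacial till: 1970 kg/m³ × 10 m/s² × 500 m = 9.850×10^6 Pa = 9.850 MPa
sandstone: 2600 kg/m³ × 10 m/s² × 1200 m = 3.120×10^7 Pa = 31.20 MPa
gypsum: 2350 kg/m³ × 10 m/s² × 1190 m = 2.796×10^7 Pa = 27.96 MPa
granite: 2620 kg/m³ × 10 m/s² × 10410 m = 2.727×10^8 Pa = 272.7 MPa
Total = 9.850 + 31.20 + 27.96 + 272.7 = 341.76 MPa
Pore pressure P_p = 1000 kg/m³ × 10 m/s² × 13300 m = 1.330×10^8 Pa = 133.0 MPa
Effective stress σ' = σ_v − P_p = 341.8 − 133.0 = 208.76 MPa = 2.0876 kbar

2.1 kbar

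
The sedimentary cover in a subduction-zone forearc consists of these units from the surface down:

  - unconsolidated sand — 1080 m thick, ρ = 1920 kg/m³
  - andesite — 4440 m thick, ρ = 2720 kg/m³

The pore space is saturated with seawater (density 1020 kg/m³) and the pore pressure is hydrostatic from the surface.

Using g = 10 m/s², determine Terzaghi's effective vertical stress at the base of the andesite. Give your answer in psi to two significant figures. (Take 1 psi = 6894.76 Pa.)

Overburden (lithostatic) stress σ_v:
unconsolidated sand: 1920 kg/m³ × 10 m/s² × 1080 m = 2.074×10^7 Pa = 20.74 MPa
andesite: 2720 kg/m³ × 10 m/s² × 4440 m = 1.208×10^8 Pa = 120.8 MPa
Total = 20.74 + 120.8 = 141.50 MPa
Pore pressure P_p = 1020 kg/m³ × 10 m/s² × 5520 m = 5.630×10^7 Pa = 56.30 MPa
Effective stress σ' = σ_v − P_p = 141.5 − 56.30 = 85.200 MPa = 12357 psi

12000 psi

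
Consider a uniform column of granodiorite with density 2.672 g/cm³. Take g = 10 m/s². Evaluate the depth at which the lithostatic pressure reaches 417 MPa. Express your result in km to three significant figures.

15.6 km

h = P/(ρg) = 417 MPa / (2672 kg/m³ × 10 m/s²) = 4.170×10^8 Pa / 26720 Pa/m = 15606 m
= 15.606 km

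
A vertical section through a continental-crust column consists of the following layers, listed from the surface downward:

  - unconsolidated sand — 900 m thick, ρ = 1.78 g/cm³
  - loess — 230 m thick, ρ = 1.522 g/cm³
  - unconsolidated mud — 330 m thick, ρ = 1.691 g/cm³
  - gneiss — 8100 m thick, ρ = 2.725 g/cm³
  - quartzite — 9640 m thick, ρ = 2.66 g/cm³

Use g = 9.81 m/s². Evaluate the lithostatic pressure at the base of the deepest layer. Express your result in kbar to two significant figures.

4.9 kbar

unconsolidated sand: 1780 kg/m³ × 9.81 m/s² × 900 m = 1.572×10^7 Pa = 0.1572 kbar
loess: 1522 kg/m³ × 9.81 m/s² × 230 m = 3.434×10^6 Pa = 0.03434 kbar
unconsolidated mud: 1691 kg/m³ × 9.81 m/s² × 330 m = 5.474×10^6 Pa = 0.05474 kbar
gneiss: 2725 kg/m³ × 9.81 m/s² × 8100 m = 2.165×10^8 Pa = 2.165 kbar
quartzite: 2660 kg/m³ × 9.81 m/s² × 9640 m = 2.516×10^8 Pa = 2.516 kbar
Total = 0.1572 + 0.03434 + 0.05474 + 2.165 + 2.516 = 4.9271 kbar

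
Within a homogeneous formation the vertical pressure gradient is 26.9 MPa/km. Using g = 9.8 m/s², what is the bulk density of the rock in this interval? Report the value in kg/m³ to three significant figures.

ρ = (dP/dz)/g = 26.9 MPa/km / 9.8 m/s² = 26900 Pa/m / 9.8 m/s² = 2744.9 kg/m³

2740 kg/m³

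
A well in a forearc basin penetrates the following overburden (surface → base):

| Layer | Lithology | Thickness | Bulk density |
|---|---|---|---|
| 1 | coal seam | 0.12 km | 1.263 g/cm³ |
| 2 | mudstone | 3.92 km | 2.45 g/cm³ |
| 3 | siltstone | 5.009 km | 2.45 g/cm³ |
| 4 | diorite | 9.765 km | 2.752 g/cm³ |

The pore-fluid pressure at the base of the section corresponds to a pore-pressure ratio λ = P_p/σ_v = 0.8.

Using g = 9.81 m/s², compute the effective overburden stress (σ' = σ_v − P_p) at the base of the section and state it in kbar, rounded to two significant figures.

0.96 kbar

Overburden (lithostatic) stress σ_v:
coal seam: 1263 kg/m³ × 9.81 m/s² × 120 m = 1.487×10^6 Pa = 1.487 MPa
mudstone: 2450 kg/m³ × 9.81 m/s² × 3920 m = 9.422×10^7 Pa = 94.22 MPa
siltstone: 2450 kg/m³ × 9.81 m/s² × 5009 m = 1.204×10^8 Pa = 120.4 MPa
diorite: 2752 kg/m³ × 9.81 m/s² × 9765 m = 2.636×10^8 Pa = 263.6 MPa
Total = 1.487 + 94.22 + 120.4 + 263.6 = 479.72 MPa
Pore pressure P_p = λ·σ_v = 0.8 × 479.7 MPa = 383.8 MPa
Effective stress σ' = σ_v − P_p = 479.7 − 383.8 = 95.944 MPa = 0.95944 kbar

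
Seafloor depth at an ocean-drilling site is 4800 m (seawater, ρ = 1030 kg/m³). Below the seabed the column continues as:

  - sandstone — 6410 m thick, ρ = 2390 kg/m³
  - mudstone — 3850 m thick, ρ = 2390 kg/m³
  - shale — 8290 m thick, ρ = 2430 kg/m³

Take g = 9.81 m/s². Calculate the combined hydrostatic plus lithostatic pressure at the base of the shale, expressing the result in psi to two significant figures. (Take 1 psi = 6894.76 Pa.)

seawater: 1030 kg/m³ × 9.81 m/s² × 4800 m = 4.850×10^7 Pa = 7034 psi
sandstone: 2390 kg/m³ × 9.81 m/s² × 6410 m = 1.503×10^8 Pa = 21797 psi
mudstone: 2390 kg/m³ × 9.81 m/s² × 3850 m = 9.027×10^7 Pa = 13092 psi
shale: 2430 kg/m³ × 9.81 m/s² × 8290 m = 1.976×10^8 Pa = 28662 psi
Total = 7034 + 21797 + 13092 + 28662 = 70586 psi

71000 psi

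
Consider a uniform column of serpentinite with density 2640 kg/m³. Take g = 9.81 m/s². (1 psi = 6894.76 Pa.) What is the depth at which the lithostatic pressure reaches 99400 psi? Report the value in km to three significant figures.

h = P/(ρg) = 99400 psi / (2640 kg/m³ × 9.81 m/s²) = 6.853×10^8 Pa / 25898 Pa/m = 26463 m
= 26.463 km

26.5 km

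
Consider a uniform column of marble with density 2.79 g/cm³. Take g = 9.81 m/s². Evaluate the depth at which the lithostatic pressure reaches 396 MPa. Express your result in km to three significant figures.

h = P/(ρg) = 396 MPa / (2790 kg/m³ × 9.81 m/s²) = 3.960×10^8 Pa / 27370 Pa/m = 14468 m
= 14.468 km

14.5 km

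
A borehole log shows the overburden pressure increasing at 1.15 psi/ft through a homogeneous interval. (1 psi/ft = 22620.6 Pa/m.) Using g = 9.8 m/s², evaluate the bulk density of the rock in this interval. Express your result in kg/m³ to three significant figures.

2650 kg/m³

ρ = (dP/dz)/g = 1.15 psi/ft / 9.8 m/s² = 26014 Pa/m / 9.8 m/s² = 2654.5 kg/m³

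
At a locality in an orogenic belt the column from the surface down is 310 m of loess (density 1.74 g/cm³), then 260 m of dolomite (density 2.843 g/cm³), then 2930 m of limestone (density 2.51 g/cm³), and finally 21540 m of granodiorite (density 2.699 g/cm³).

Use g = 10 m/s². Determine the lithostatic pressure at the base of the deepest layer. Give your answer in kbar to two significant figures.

loess: 1740 kg/m³ × 10 m/s² × 310 m = 5.394×10^6 Pa = 0.05394 kbar
dolomite: 2843 kg/m³ × 10 m/s² × 260 m = 7.392×10^6 Pa = 0.07392 kbar
limestone: 2510 kg/m³ × 10 m/s² × 2930 m = 7.354×10^7 Pa = 0.7354 kbar
granodiorite: 2699 kg/m³ × 10 m/s² × 21540 m = 5.814×10^8 Pa = 5.814 kbar
Total = 0.05394 + 0.07392 + 0.7354 + 5.814 = 6.6769 kbar

6.7 kbar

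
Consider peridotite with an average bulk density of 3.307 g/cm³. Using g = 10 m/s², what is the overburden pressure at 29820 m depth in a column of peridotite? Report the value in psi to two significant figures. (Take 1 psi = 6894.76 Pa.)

peridotite: 3307 kg/m³ × 10 m/s² × 29820 m = 9.861×10^8 Pa = 1.430×10^5 psi

140000 psi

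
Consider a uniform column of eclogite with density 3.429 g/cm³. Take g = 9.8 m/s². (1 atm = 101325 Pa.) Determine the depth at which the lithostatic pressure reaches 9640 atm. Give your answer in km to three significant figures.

29.1 km

h = P/(ρg) = 9640 atm / (3429 kg/m³ × 9.8 m/s²) = 9.768×10^8 Pa / 33604 Pa/m = 29067 m
= 29.067 km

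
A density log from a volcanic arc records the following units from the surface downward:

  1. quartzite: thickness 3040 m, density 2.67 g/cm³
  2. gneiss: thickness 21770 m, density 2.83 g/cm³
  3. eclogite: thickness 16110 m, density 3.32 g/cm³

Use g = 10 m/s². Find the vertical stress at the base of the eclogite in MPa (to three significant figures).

1230 MPa

quartzite: 2670 kg/m³ × 10 m/s² × 3040 m = 8.117×10^7 Pa = 81.17 MPa
gneiss: 2830 kg/m³ × 10 m/s² × 21770 m = 6.161×10^8 Pa = 616.1 MPa
eclogite: 3320 kg/m³ × 10 m/s² × 16110 m = 5.349×10^8 Pa = 534.9 MPa
Total = 81.17 + 616.1 + 534.9 = 1232.1 MPa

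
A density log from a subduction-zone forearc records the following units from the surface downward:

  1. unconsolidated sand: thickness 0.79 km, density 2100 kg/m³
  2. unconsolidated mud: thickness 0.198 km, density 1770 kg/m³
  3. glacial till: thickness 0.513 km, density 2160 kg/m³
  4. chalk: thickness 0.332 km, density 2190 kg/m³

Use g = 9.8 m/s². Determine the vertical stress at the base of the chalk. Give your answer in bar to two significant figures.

380 bar

unconsolidated sand: 2100 kg/m³ × 9.8 m/s² × 790 m = 1.626×10^7 Pa = 162.6 bar
unconsolidated mud: 1770 kg/m³ × 9.8 m/s² × 198 m = 3.435×10^6 Pa = 34.35 bar
glacial till: 2160 kg/m³ × 9.8 m/s² × 513 m = 1.086×10^7 Pa = 108.6 bar
chalk: 2190 kg/m³ × 9.8 m/s² × 332 m = 7.125×10^6 Pa = 71.25 bar
Total = 162.6 + 34.35 + 108.6 + 71.25 = 376.77 bar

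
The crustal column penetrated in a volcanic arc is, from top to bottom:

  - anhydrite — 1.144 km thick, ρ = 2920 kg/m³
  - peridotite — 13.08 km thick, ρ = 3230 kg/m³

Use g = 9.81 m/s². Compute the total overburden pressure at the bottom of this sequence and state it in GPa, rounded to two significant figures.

0.45 GPa

anhydrite: 2920 kg/m³ × 9.81 m/s² × 1144 m = 3.277×10^7 Pa = 0.03277 GPa
peridotite: 3230 kg/m³ × 9.81 m/s² × 13080 m = 4.145×10^8 Pa = 0.4145 GPa
Total = 0.03277 + 0.4145 = 0.44723 GPa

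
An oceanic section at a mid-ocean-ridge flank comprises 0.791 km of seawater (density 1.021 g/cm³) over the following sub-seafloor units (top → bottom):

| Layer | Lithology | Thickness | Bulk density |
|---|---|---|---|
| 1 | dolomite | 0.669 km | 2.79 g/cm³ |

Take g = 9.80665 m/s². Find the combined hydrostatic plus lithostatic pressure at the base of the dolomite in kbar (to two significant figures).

0.26 kbar

seawater: 1021 kg/m³ × 9.80665 m/s² × 791 m = 7.920×10^6 Pa = 0.07920 kbar
dolomite: 2790 kg/m³ × 9.80665 m/s² × 669 m = 1.830×10^7 Pa = 0.1830 kbar
Total = 0.07920 + 0.1830 = 0.26224 kbar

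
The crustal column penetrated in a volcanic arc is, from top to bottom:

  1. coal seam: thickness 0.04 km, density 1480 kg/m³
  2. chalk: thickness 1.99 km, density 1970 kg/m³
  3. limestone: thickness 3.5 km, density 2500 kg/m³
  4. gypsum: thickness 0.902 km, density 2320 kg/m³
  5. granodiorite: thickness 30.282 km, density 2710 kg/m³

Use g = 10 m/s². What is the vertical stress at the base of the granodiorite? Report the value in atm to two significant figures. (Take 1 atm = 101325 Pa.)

coal seam: 1480 kg/m³ × 10 m/s² × 40 m = 5.920×10^5 Pa = 5.843 atm
chalk: 1970 kg/m³ × 10 m/s² × 1990 m = 3.920×10^7 Pa = 386.9 atm
limestone: 2500 kg/m³ × 10 m/s² × 3500 m = 8.750×10^7 Pa = 863.6 atm
gypsum: 2320 kg/m³ × 10 m/s² × 902 m = 2.093×10^7 Pa = 206.5 atm
granodiorite: 2710 kg/m³ × 10 m/s² × 30282 m = 8.206×10^8 Pa = 8099 atm
Total = 5.843 + 386.9 + 863.6 + 206.5 + 8099 = 9561.9 atm

9600 atm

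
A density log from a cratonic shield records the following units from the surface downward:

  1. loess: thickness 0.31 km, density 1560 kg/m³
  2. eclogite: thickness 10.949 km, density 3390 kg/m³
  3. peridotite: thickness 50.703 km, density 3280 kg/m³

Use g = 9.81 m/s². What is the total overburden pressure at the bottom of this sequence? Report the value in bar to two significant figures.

20000 bar

loess: 1560 kg/m³ × 9.81 m/s² × 310 m = 4.744×10^6 Pa = 47.44 bar
eclogite: 3390 kg/m³ × 9.81 m/s² × 10949 m = 3.641×10^8 Pa = 3641 bar
peridotite: 3280 kg/m³ × 9.81 m/s² × 50703 m = 1.631×10^9 Pa = 16315 bar
Total = 47.44 + 3641 + 16315 = 20003 bar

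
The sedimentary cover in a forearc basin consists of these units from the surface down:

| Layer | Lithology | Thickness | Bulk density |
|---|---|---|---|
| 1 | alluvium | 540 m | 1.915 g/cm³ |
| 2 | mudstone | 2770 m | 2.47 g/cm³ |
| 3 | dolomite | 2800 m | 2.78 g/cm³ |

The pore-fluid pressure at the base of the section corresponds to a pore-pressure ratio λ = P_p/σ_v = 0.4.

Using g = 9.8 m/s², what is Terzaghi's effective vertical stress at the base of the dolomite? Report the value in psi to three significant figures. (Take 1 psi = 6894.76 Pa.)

Overburden (lithostatic) stress σ_v:
alluvium: 1915 kg/m³ × 9.8 m/s² × 540 m = 1.013×10^7 Pa = 10.13 MPa
mudstone: 2470 kg/m³ × 9.8 m/s² × 2770 m = 6.705×10^7 Pa = 67.05 MPa
dolomite: 2780 kg/m³ × 9.8 m/s² × 2800 m = 7.628×10^7 Pa = 76.28 MPa
Total = 10.13 + 67.05 + 76.28 = 153.47 MPa
Pore pressure P_p = λ·σ_v = 0.4 × 153.5 MPa = 61.39 MPa
Effective stress σ' = σ_v − P_p = 153.5 − 61.39 = 92.081 MPa = 13355 psi

13400 psi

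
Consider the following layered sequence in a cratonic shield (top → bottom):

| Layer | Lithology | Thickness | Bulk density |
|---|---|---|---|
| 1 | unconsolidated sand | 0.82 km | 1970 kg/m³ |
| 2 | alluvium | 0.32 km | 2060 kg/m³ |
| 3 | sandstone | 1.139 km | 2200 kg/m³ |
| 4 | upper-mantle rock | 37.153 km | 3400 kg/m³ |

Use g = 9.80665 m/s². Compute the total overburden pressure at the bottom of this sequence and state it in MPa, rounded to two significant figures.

unconsolidated sand: 1970 kg/m³ × 9.80665 m/s² × 820 m = 1.584×10^7 Pa = 15.84 MPa
alluvium: 2060 kg/m³ × 9.80665 m/s² × 320 m = 6.465×10^6 Pa = 6.465 MPa
sandstone: 2200 kg/m³ × 9.80665 m/s² × 1139 m = 2.457×10^7 Pa = 24.57 MPa
upper-mantle rock: 3400 kg/m³ × 9.80665 m/s² × 37153 m = 1.239×10^9 Pa = 1239 MPa
Total = 15.84 + 6.465 + 24.57 + 1239 = 1285.7 MPa

1300 MPa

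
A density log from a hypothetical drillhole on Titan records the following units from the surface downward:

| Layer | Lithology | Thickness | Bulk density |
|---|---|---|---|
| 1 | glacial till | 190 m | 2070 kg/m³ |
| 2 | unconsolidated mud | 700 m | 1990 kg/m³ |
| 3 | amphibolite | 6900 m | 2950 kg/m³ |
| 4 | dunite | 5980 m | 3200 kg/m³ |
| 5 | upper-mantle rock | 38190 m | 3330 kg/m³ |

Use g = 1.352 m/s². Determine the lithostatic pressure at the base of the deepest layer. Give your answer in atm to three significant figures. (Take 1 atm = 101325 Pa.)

2250 atm

glacial till: 2070 kg/m³ × 1.352 m/s² × 190 m = 5.317×10^5 Pa = 5.248 atm
unconsolidated mud: 1990 kg/m³ × 1.352 m/s² × 700 m = 1.883×10^6 Pa = 18.59 atm
amphibolite: 2950 kg/m³ × 1.352 m/s² × 6900 m = 2.752×10^7 Pa = 271.6 atm
dunite: 3200 kg/m³ × 1.352 m/s² × 5980 m = 2.587×10^7 Pa = 255.3 atm
upper-mantle rock: 3330 kg/m³ × 1.352 m/s² × 38190 m = 1.719×10^8 Pa = 1697 atm
Total = 5.248 + 18.59 + 271.6 + 255.3 + 1697 = 2247.7 atm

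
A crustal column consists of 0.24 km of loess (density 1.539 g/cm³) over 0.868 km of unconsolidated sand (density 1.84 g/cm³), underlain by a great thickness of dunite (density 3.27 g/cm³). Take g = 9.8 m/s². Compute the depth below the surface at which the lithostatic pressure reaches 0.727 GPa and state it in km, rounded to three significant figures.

Pressure at base of upper layers: 1539×9.8×240 + 1840×9.8×868 = 1.927×10^7 Pa = 0.01927 GPa
Remaining pressure to be supplied by dunite: 7.270×10^8 − 1.927×10^7 = 7.077×10^8 Pa
Additional depth in dunite = 7.077×10^8 Pa / (3270 kg/m³ × 9.8 m/s²) = 22085 m
Total depth = 1108 m + 22085 m = 23193 m
= 23.193 km

23.2 km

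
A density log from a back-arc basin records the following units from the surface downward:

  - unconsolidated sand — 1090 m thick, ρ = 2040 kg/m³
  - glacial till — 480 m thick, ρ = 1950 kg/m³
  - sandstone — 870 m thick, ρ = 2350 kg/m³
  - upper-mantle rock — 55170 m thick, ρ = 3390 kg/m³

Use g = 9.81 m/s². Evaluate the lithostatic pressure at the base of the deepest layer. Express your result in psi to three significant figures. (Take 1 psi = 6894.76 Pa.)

274000 psi

unconsolidated sand: 2040 kg/m³ × 9.81 m/s² × 1090 m = 2.181×10^7 Pa = 3164 psi
glacial till: 1950 kg/m³ × 9.81 m/s² × 480 m = 9.182×10^6 Pa = 1332 psi
sandstone: 2350 kg/m³ × 9.81 m/s² × 870 m = 2.006×10^7 Pa = 2909 psi
upper-mantle rock: 3390 kg/m³ × 9.81 m/s² × 55170 m = 1.835×10^9 Pa = 2.661×10^5 psi
Total = 3164 + 1332 + 2909 + 2.661×10^5 = 2.7351×10^5 psi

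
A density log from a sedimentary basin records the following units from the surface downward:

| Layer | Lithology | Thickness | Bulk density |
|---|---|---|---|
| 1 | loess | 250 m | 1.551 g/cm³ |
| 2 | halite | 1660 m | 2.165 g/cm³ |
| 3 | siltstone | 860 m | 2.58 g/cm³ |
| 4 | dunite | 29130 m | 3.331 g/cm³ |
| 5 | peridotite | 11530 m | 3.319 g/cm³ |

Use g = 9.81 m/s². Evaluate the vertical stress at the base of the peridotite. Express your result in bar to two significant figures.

14000 bar

loess: 1551 kg/m³ × 9.81 m/s² × 250 m = 3.804×10^6 Pa = 38.04 bar
halite: 2165 kg/m³ × 9.81 m/s² × 1660 m = 3.526×10^7 Pa = 352.6 bar
siltstone: 2580 kg/m³ × 9.81 m/s² × 860 m = 2.177×10^7 Pa = 217.7 bar
dunite: 3331 kg/m³ × 9.81 m/s² × 29130 m = 9.519×10^8 Pa = 9519 bar
peridotite: 3319 kg/m³ × 9.81 m/s² × 11530 m = 3.754×10^8 Pa = 3754 bar
Total = 38.04 + 352.6 + 217.7 + 9519 + 3754 = 13881 bar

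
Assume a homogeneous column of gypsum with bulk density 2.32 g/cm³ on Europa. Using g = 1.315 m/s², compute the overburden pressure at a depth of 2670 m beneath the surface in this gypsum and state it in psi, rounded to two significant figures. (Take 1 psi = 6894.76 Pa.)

gypsum: 2320 kg/m³ × 1.315 m/s² × 2670 m = 8.146×10^6 Pa = 1181 psi

1200 psi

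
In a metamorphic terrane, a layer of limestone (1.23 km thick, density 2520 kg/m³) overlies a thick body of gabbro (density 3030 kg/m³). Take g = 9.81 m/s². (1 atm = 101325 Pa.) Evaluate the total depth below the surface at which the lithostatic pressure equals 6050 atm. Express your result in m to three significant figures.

Pressure at base of upper layers: 2520×9.81×1230 = 3.041×10^7 Pa = 300.1 atm
Remaining pressure to be supplied by gabbro: 6.130×10^8 − 3.041×10^7 = 5.826×10^8 Pa
Additional depth in gabbro = 5.826×10^8 Pa / (3030 kg/m³ × 9.81 m/s²) = 19600 m
Total depth = 1230 m + 19600 m = 20830 m

20800 m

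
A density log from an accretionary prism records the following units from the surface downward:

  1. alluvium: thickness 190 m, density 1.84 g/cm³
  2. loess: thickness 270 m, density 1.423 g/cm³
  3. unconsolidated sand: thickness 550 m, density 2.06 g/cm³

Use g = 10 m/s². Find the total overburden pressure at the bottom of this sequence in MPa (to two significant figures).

alluvium: 1840 kg/m³ × 10 m/s² × 190 m = 3.496×10^6 Pa = 3.496 MPa
loess: 1423 kg/m³ × 10 m/s² × 270 m = 3.842×10^6 Pa = 3.842 MPa
unconsolidated sand: 2060 kg/m³ × 10 m/s² × 550 m = 1.133×10^7 Pa = 11.33 MPa
Total = 3.496 + 3.842 + 11.33 = 18.668 MPa

19 MPa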